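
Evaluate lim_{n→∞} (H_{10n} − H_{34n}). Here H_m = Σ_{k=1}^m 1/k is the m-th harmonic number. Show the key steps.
lim = ln(10/34) = ln(5/17)

Euler-Maclaurin gives H_m = ln m + γ + 1/(2m) + O(1/m^2). The γ and O(1/m) terms cancel in the difference:
  H_{10n} − H_{34n} = ln(10n) − ln(34n) + O(1/n) = ln(10/34) + O(1/n).
Hence the limit is ln(10/34) = ln(5/17).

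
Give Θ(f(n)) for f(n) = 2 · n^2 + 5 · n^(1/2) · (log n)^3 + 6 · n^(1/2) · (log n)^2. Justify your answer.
f(n) ∈ Θ(n^2)

Compare the terms by growth order. For large n, n^a · (log n)^b dominates n^a' · (log n)^b' iff a > a', or (a = a' and b > b'). Ranking the 3 terms shows the dominant one is 2 · n^2. Hence f(n) ∈ Θ(n^2).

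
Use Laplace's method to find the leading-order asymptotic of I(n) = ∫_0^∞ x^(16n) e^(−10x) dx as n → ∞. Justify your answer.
I(n) ~ (sqrt(2π·16n) / 10) · (16n/(10e))^(16n)

Write the integrand as exp(16n ln x − 10x) and set f(x) = 16n ln x − 10x. Then f'(x) = 16n/x − 10 = 0 at x* = 16n/10, and f''(x*) = −16n/x*^2 = −10^2/(16n). Laplace's method (interior maximum) gives
  I(n) ~ e^(f(x*)) · sqrt(2π / |f''(x*)|)
        = exp(16n ln(16n/10) − 16n) · sqrt(2π · 16n / 10^2)
        = (16n/10)^(16n) e^(−16n) · sqrt(2π·16n) / 10
        = (sqrt(2π·16n) / 10) · (16n/(10e))^(16n).
This matches Γ(16n+1)/10^(16n+1) with Stirling applied to Γ.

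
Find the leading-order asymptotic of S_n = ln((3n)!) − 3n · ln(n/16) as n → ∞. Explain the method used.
S_n ~ 3n · (ln 48 − 1) + O(ln n)

Stirling: ln((3n)!) = 3n ln(3n) − 3n + O(ln n).
  S_n = 3n ln(3n) − 3n − 3n ln(n/16) + O(ln n)
      = 3n ln(3n) − 3n ln n + 3n ln 16 − 3n + O(ln n)
      = 3n ln 3 + 3n ln 16 − 3n + O(ln n)
      = 3n (ln 48 − 1) + O(ln n).
Numerically ln(48) − 1 ≈ 2.8712.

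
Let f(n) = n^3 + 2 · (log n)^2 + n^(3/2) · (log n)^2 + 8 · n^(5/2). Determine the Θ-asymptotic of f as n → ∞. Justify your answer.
f(n) ∈ Θ(n^3)

Compare the terms by growth order. For large n, n^a · (log n)^b dominates n^a' · (log n)^b' iff a > a', or (a = a' and b > b'). Ranking the 4 terms shows the dominant one is n^3. Hence f(n) ∈ Θ(n^3).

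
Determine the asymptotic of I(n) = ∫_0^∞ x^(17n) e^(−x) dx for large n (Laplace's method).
I(n) ~ sqrt(2π·17n) · (17n/e)^(17n)

Write the integrand as exp(17n ln x − x) and set f(x) = 17n ln x − x. Then f'(x) = 17n/x − 1 = 0 at x* = 17n, and f''(x*) = −17n/x*^2 = −1/(17n). Laplace's method (interior maximum) gives
  I(n) ~ e^(f(x*)) · sqrt(2π / |f''(x*)|)
        = exp(17n ln(17n) − 17n) · sqrt(2π · 17n)
        = (17n)^(17n) e^(−17n) · sqrt(2π·17n)
        = sqrt(2π·17n) · (17n/e)^(17n).
This matches Γ(17n+1) with Stirling applied to Γ.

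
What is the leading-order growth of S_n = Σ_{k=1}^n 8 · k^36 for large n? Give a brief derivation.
S_n ~ 8 · n^37 / 37

By integral comparison (Euler-Maclaurin), Σ_{k=1}^n 8 · k^36 = 8 · ∫_0^n x^36 dx + O(n^36) = 8 · n^37/37 + O(n^36). (Equivalently, Faulhaber's formula gives the same leading term.)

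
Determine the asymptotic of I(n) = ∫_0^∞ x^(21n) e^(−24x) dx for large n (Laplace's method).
I(n) ~ (sqrt(2π·21n) / 24) · (21n/(24e))^(21n)

Write the integrand as exp(21n ln x − 24x) and set f(x) = 21n ln x − 24x. Then f'(x) = 21n/x − 24 = 0 at x* = 21n/24, and f''(x*) = −21n/x*^2 = −24^2/(21n). Laplace's method (interior maximum) gives
  I(n) ~ e^(f(x*)) · sqrt(2π / |f''(x*)|)
        = exp(21n ln(21n/24) − 21n) · sqrt(2π · 21n / 24^2)
        = (21n/24)^(21n) e^(−21n) · sqrt(2π·21n) / 24
        = (sqrt(2π·21n) / 24) · (21n/(24e))^(21n).
This matches Γ(21n+1)/24^(21n+1) with Stirling applied to Γ.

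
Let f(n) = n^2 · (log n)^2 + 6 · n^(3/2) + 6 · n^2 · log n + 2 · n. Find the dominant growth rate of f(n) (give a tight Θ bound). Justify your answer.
f(n) ∈ Θ(n^2 · (log n)^2)

Compare the terms by growth order. For large n, n^a · (log n)^b dominates n^a' · (log n)^b' iff a > a', or (a = a' and b > b'). Ranking the 4 terms shows the dominant one is n^2 · (log n)^2. Hence f(n) ∈ Θ(n^2 · (log n)^2).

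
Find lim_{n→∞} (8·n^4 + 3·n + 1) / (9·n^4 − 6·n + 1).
lim = 8/9

For large n the leading n^4 terms dominate both numerator and denominator. Dividing top and bottom by n^4, every other term tends to 0, leaving 8/9.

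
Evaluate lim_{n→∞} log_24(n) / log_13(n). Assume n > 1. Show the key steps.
lim = ln(13) / ln(24) = log_24(13)

Change of base: log_24(n) = ln n / ln 24 and log_13(n) = ln n / ln 13. The ratio is (ln n / ln 24) · (ln 13 / ln n) = ln 13 / ln 24, a constant independent of n. So the limit is ln 13 / ln 24 = log_24(13).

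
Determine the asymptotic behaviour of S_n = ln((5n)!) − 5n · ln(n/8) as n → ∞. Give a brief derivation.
S_n ~ 5n · (ln 40 − 1) + O(ln n)

Stirling: ln((5n)!) = 5n ln(5n) − 5n + O(ln n).
  S_n = 5n ln(5n) − 5n − 5n ln(n/8) + O(ln n)
      = 5n ln(5n) − 5n ln n + 5n ln 8 − 5n + O(ln n)
      = 5n ln 5 + 5n ln 8 − 5n + O(ln n)
      = 5n (ln 40 − 1) + O(ln n).
Numerically ln(40) − 1 ≈ 2.6889.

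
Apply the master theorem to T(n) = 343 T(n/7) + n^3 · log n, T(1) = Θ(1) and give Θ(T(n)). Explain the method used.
T(n) = Θ(n^3 · (log n)^2)

Here log_7 343 = 3 and f(n) = n^3 · log n = Θ(n^(log_7 343) · (log n)^1). This is the extended Case 2 of the master theorem (f matches the critical exponent up to log factors), giving T(n) = Θ(n^(log_7 343) · (log n)^(1+1)) = Θ(n^3 · (log n)^2).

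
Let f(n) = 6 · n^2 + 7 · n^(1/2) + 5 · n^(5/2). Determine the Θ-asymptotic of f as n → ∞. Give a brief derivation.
f(n) ∈ Θ(n^(5/2))

Compare the terms by growth order. For large n, n^a · (log n)^b dominates n^a' · (log n)^b' iff a > a', or (a = a' and b > b'). Ranking the 3 terms shows the dominant one is 5 · n^(5/2). Hence f(n) ∈ Θ(n^(5/2)).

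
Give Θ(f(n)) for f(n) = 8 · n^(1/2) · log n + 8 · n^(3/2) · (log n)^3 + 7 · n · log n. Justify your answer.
f(n) ∈ Θ(n^(3/2) · (log n)^3)

Compare the terms by growth order. For large n, n^a · (log n)^b dominates n^a' · (log n)^b' iff a > a', or (a = a' and b > b'). Ranking the 3 terms shows the dominant one is 8 · n^(3/2) · (log n)^3. Hence f(n) ∈ Θ(n^(3/2) · (log n)^3).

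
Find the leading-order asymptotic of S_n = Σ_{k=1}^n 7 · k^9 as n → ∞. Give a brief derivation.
S_n ~ 7 · n^10 / 10

By integral comparison (Euler-Maclaurin), Σ_{k=1}^n 7 · k^9 = 7 · ∫_0^n x^9 dx + O(n^9) = 7 · n^10/10 + O(n^9). (Equivalently, Faulhaber's formula gives the same leading term.)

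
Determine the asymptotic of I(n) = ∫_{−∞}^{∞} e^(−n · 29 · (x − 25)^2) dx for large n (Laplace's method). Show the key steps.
I(n) = sqrt(π/(29n))

Here φ(x) = 29 · (x − 25)^2 has its unique minimum at x* = 25 with φ(x*) = 0 and φ''(x*) = 58. Laplace's method gives
  I(n) ~ e^(−n φ(x*)) · sqrt(2π / (n · φ''(x*))) = sqrt(2π / (58n)) = sqrt(π/(29n)).
This is exact: substituting u = (x − 25)·sqrt(29n) gives I(n) = (1/sqrt(29n)) ∫_{−∞}^{∞} e^(−u^2) du = sqrt(π/(29n)).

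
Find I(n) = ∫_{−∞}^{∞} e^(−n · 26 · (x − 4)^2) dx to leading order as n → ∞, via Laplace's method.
I(n) = sqrt(π/(26n))

Here φ(x) = 26 · (x − 4)^2 has its unique minimum at x* = 4 with φ(x*) = 0 and φ''(x*) = 52. Laplace's method gives
  I(n) ~ e^(−n φ(x*)) · sqrt(2π / (n · φ''(x*))) = sqrt(2π / (52n)) = sqrt(π/(26n)).
This is exact: substituting u = (x − 4)·sqrt(26n) gives I(n) = (1/sqrt(26n)) ∫_{−∞}^{∞} e^(−u^2) du = sqrt(π/(26n)).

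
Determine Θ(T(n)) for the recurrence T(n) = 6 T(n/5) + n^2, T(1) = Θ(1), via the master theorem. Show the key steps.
T(n) = Θ(n^2)

log_5 6 ≈ 1.113. f(n) = n^2 dominates n^(log_5 6) since 2 > 1.113, and the regularity condition a·f(n/b) = 6·(n/5)^2 = (6/25)·n^2 ≤ c·f(n) holds with c = 6/25 ≈ 0.24 < 1. So this is Case 3: T(n) = Θ(f(n)) = Θ(n^2).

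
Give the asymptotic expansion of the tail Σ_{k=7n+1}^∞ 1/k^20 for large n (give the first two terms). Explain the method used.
Σ_{k>7n} 1/k^20 = 1/(19 · (7n)^19) − 1/(2 · (7n)^20) + O(1/(7n)^21)

Compare to the integral: ∫_{7n}^∞ x^(−20) dx = [−x^(−19)/19]_{7n}^∞ = 1/((20−1)·(7n)^19). The Euler-Maclaurin correction adds −f(7n)/2 = −1/(2·(7n)^20). Euler-Maclaurin then gives
  Σ_{k>7n} 1/k^20 = ∫_{7n}^∞ dx/x^20 − 1/(2·(7n)^20) + O(1/(7n)^21).
(Equivalently this is ζ(20) − Σ_{k≤7n} 1/k^20.)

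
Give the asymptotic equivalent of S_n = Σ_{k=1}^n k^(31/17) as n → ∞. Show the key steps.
S_n ~ (17/48) · n^(48/17)

Integral comparison: Σ_{k=1}^n k^(31/17) = ∫_0^n x^(31/17) dx + O(n^(31/17)). The integral is n^(1 + 31/17) / (1 + 31/17) = n^((31+17)/17) / ((31+17)/17) = (17/48) · n^(48/17).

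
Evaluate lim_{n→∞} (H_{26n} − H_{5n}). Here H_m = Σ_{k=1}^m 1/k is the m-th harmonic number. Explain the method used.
lim = ln(26/5)

Euler-Maclaurin gives H_m = ln m + γ + 1/(2m) + O(1/m^2). The γ and O(1/m) terms cancel in the difference:
  H_{26n} − H_{5n} = ln(26n) − ln(5n) + O(1/n) = ln(26/5) + O(1/n).
Hence the limit is ln(26/5).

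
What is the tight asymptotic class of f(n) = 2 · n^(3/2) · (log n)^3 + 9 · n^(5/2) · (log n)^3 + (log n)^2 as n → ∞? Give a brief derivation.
f(n) ∈ Θ(n^(5/2) · (log n)^3)

Compare the terms by growth order. For large n, n^a · (log n)^b dominates n^a' · (log n)^b' iff a > a', or (a = a' and b > b'). Ranking the 3 terms shows the dominant one is 9 · n^(5/2) · (log n)^3. Hence f(n) ∈ Θ(n^(5/2) · (log n)^3).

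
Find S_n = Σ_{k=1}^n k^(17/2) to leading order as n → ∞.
S_n ~ (2/19) · n^(19/2)

Integral comparison: Σ_{k=1}^n k^(17/2) = ∫_0^n x^(17/2) dx + O(n^(17/2)). The integral is n^(1 + 17/2) / (1 + 17/2) = n^((17+2)/2) / ((17+2)/2) = (2/19) · n^(19/2).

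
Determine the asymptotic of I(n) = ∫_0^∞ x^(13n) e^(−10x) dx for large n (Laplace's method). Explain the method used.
I(n) ~ (sqrt(2π·13n) / 10) · (13n/(10e))^(13n)

Write the integrand as exp(13n ln x − 10x) and set f(x) = 13n ln x − 10x. Then f'(x) = 13n/x − 10 = 0 at x* = 13n/10, and f''(x*) = −13n/x*^2 = −10^2/(13n). Laplace's method (interior maximum) gives
  I(n) ~ e^(f(x*)) · sqrt(2π / |f''(x*)|)
        = exp(13n ln(13n/10) − 13n) · sqrt(2π · 13n / 10^2)
        = (13n/10)^(13n) e^(−13n) · sqrt(2π·13n) / 10
        = (sqrt(2π·13n) / 10) · (13n/(10e))^(13n).
This matches Γ(13n+1)/10^(13n+1) with Stirling applied to Γ.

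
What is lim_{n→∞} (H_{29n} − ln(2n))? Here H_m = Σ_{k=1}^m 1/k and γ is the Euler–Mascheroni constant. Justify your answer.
lim = ln(29/2) + γ

By Euler-Maclaurin, H_m = ln m + γ + O(1/m). So
  H_{29n} − ln(2n) = ln(29n) + γ − ln(2n) + O(1/n)
                       = ln(29/2) + γ + O(1/n).
Hence the limit is ln(29/2) + γ.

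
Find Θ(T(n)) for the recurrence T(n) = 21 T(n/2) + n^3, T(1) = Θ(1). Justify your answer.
T(n) = Θ(n^(log_2 21))

Master theorem: compare f(n) = n^3 to n^(log_2 21) where log_2 21 ≈ 4.392. Since 3 < log_2 21, we have f(n) = O(n^(log_2 21 − ε)) for some ε > 0 — Case 1. Hence T(n) = Θ(n^(log_2 21)).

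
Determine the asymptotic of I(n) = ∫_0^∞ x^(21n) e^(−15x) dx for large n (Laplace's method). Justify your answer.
I(n) ~ (sqrt(2π·21n) / 15) · (21n/(15e))^(21n)

Write the integrand as exp(21n ln x − 15x) and set f(x) = 21n ln x − 15x. Then f'(x) = 21n/x − 15 = 0 at x* = 21n/15, and f''(x*) = −21n/x*^2 = −15^2/(21n). Laplace's method (interior maximum) gives
  I(n) ~ e^(f(x*)) · sqrt(2π / |f''(x*)|)
        = exp(21n ln(21n/15) − 21n) · sqrt(2π · 21n / 15^2)
        = (21n/15)^(21n) e^(−21n) · sqrt(2π·21n) / 15
        = (sqrt(2π·21n) / 15) · (21n/(15e))^(21n).
This matches Γ(21n+1)/15^(21n+1) with Stirling applied to Γ.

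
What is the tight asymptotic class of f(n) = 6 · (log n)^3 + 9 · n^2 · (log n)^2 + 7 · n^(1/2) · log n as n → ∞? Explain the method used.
f(n) ∈ Θ(n^2 · (log n)^2)

Compare the terms by growth order. For large n, n^a · (log n)^b dominates n^a' · (log n)^b' iff a > a', or (a = a' and b > b'). Ranking the 3 terms shows the dominant one is 9 · n^2 · (log n)^2. Hence f(n) ∈ Θ(n^2 · (log n)^2).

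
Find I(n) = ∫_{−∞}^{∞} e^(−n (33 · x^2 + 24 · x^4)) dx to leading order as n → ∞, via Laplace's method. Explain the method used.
I(n) ~ sqrt(π/(33n))

φ(x) = 33 · x^2 + 24 · x^4 has its unique global minimum at x* = 0 (since φ'(x) = 66x + 96x^3 = 0 only at x = 0 for real x with both coefficients positive, and φ → ∞ as |x| → ∞). At x* = 0, φ(0) = 0 and φ''(0) = 66. Laplace's method then gives
  I(n) ~ sqrt(2π / (n · φ''(0))) · e^(−n φ(0)) = sqrt(2π / (66n)) = sqrt(π/(33n)).
The 24 · x^4 term contributes only at subleading order (an O(1/n) relative correction).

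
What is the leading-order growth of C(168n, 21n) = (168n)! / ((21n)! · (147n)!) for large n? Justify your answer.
C(168n, 21n) ~ (16777216/823543)^(21n) · sqrt(4/(7π·21n))

Write N = 21n. Apply Stirling to each factorial:
  (8N)! ~ sqrt(2π·8N) · (8N/e)^(8N),
  N! ~ sqrt(2π N) · (N/e)^N,
  (7N)! ~ sqrt(2π·7N) · (7N/e)^(7N).
The exponential factors combine to (8N)^(8N) / (N^N · (7N)^(7N)) = 8^(8N)/7^(7N) = (8^8/7^7)^N = (16777216/823543)^N.
The square-root prefactors combine to sqrt(2π·8N) / (sqrt(2π N)·sqrt(2π·7N)) = sqrt(8 / (2π·7·N)) = sqrt(4/(7π·21n)).
Substituting N = 21n: C(168n, 21n) ~ (16777216/823543)^(21n) · sqrt(4/(7π·21n)).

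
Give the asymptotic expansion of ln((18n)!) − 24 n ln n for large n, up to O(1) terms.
ln((18n)!) − 24 n ln n = −6 n ln n + 18(ln 18 − 1) n + (1/2) ln(2π·18n) + O(1/n)

Stirling: ln((18n)!) = 18n ln(18n) − 18n + (1/2) ln(2π·18n) + O(1/n).
Expand 18n ln(18n) = 18n (ln n + ln 18) = 18n ln n + 18n ln 18.
Subtract 24n ln n: leading term is (18 − 24) n ln n = −6 n ln n. The next term is 18n ln 18 − 18n = 18(ln 18 − 1) n. Then the (1/2) ln(2π·18n) correction.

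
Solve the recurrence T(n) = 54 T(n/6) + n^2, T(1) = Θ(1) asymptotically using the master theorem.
T(n) = Θ(n^(log_6 54))

Master theorem: compare f(n) = n^2 to n^(log_6 54) where log_6 54 ≈ 2.226. Since 2 < log_6 54, we have f(n) = O(n^(log_6 54 − ε)) for some ε > 0 — Case 1. Hence T(n) = Θ(n^(log_6 54)).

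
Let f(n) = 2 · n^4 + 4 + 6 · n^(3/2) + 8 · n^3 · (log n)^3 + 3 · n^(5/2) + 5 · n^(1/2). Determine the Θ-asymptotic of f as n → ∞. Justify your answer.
f(n) ∈ Θ(n^4)

Compare the terms by growth order. For large n, n^a · (log n)^b dominates n^a' · (log n)^b' iff a > a', or (a = a' and b > b'). Ranking the 6 terms shows the dominant one is 2 · n^4. Hence f(n) ∈ Θ(n^4).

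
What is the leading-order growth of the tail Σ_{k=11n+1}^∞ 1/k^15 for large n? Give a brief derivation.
Σ_{k>11n} 1/k^15 ~ 1/(14 · (11n)^14)

Compare to the integral: ∫_{11n}^∞ x^(−15) dx = [−x^(−14)/14]_{11n}^∞ = 1/((15−1)·(11n)^14). Euler-Maclaurin then gives
  Σ_{k>11n} 1/k^15 = ∫_{11n}^∞ dx/x^15 − 1/(2·(11n)^15) + O(1/(11n)^16).
(Equivalently this is ζ(15) − Σ_{k≤11n} 1/k^15.)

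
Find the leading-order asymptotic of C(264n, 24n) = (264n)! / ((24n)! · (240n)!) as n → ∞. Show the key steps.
C(264n, 24n) ~ (285311670611/10000000000)^(24n) · sqrt(11/(20π·24n))

Write N = 24n. Apply Stirling to each factorial:
  (11N)! ~ sqrt(2π·11N) · (11N/e)^(11N),
  N! ~ sqrt(2π N) · (N/e)^N,
  (10N)! ~ sqrt(2π·10N) · (10N/e)^(10N).
The exponential factors combine to (11N)^(11N) / (N^N · (10N)^(10N)) = 11^(11N)/10^(10N) = (11^11/10^10)^N = (285311670611/10000000000)^N.
The square-root prefactors combine to sqrt(2π·11N) / (sqrt(2π N)·sqrt(2π·10N)) = sqrt(11 / (2π·10·N)) = sqrt(11/(20π·24n)).
Substituting N = 24n: C(264n, 24n) ~ (285311670611/10000000000)^(24n) · sqrt(11/(20π·24n)).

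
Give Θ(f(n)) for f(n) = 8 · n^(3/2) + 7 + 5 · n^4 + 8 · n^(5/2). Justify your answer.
f(n) ∈ Θ(n^4)

Compare the terms by growth order. For large n, n^a · (log n)^b dominates n^a' · (log n)^b' iff a > a', or (a = a' and b > b'). Ranking the 4 terms shows the dominant one is 5 · n^4. Hence f(n) ∈ Θ(n^4).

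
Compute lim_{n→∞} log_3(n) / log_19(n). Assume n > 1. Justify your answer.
lim = ln(19) / ln(3) = log_3(19)

Change of base: log_3(n) = ln n / ln 3 and log_19(n) = ln n / ln 19. The ratio is (ln n / ln 3) · (ln 19 / ln n) = ln 19 / ln 3, a constant independent of n. So the limit is ln 19 / ln 3 = log_3(19).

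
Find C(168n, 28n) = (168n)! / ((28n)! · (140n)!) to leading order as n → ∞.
C(168n, 28n) ~ (46656/3125)^(28n) · sqrt(3/(5π·28n))

Write N = 28n. Apply Stirling to each factorial:
  (6N)! ~ sqrt(2π·6N) · (6N/e)^(6N),
  N! ~ sqrt(2π N) · (N/e)^N,
  (5N)! ~ sqrt(2π·5N) · (5N/e)^(5N).
The exponential factors combine to (6N)^(6N) / (N^N · (5N)^(5N)) = 6^(6N)/5^(5N) = (6^6/5^5)^N = (46656/3125)^N.
The square-root prefactors combine to sqrt(2π·6N) / (sqrt(2π N)·sqrt(2π·5N)) = sqrt(6 / (2π·5·N)) = sqrt(3/(5π·28n)).
Substituting N = 28n: C(168n, 28n) ~ (46656/3125)^(28n) · sqrt(3/(5π·28n)).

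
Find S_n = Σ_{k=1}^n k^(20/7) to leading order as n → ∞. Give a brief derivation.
S_n ~ (7/27) · n^(27/7)

Integral comparison: Σ_{k=1}^n k^(20/7) = ∫_0^n x^(20/7) dx + O(n^(20/7)). The integral is n^(1 + 20/7) / (1 + 20/7) = n^((20+7)/7) / ((20+7)/7) = (7/27) · n^(27/7).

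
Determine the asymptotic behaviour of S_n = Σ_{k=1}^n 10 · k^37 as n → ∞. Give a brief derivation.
S_n ~ 5 · n^38 / 19

By integral comparison (Euler-Maclaurin), Σ_{k=1}^n 10 · k^37 = 10 · ∫_0^n x^37 dx + O(n^37) = 10 · n^38/38 = 5 · n^38 / 19 + O(n^37). (Equivalently, Faulhaber's formula gives the same leading term.)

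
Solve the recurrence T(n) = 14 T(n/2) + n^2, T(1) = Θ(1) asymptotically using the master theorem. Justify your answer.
T(n) = Θ(n^(log_2 14))

Master theorem: compare f(n) = n^2 to n^(log_2 14) where log_2 14 ≈ 3.807. Since 2 < log_2 14, we have f(n) = O(n^(log_2 14 − ε)) for some ε > 0 — Case 1. Hence T(n) = Θ(n^(log_2 14)).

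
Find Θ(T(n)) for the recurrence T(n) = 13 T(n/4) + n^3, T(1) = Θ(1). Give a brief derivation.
T(n) = Θ(n^3)

log_4 13 ≈ 1.850. f(n) = n^3 dominates n^(log_4 13) since 3 > 1.850, and the regularity condition a·f(n/b) = 13·(n/4)^3 = (13/64)·n^3 ≤ c·f(n) holds with c = 13/64 ≈ 0.203 < 1. So this is Case 3: T(n) = Θ(f(n)) = Θ(n^3).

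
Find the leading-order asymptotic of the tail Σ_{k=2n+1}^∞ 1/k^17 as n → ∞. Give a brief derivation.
Σ_{k>2n} 1/k^17 ~ 1/(16 · (2n)^16)

Compare to the integral: ∫_{2n}^∞ x^(−17) dx = [−x^(−16)/16]_{2n}^∞ = 1/((17−1)·(2n)^16). Euler-Maclaurin then gives
  Σ_{k>2n} 1/k^17 = ∫_{2n}^∞ dx/x^17 − 1/(2·(2n)^17) + O(1/(2n)^18).
(Equivalently this is ζ(17) − Σ_{k≤2n} 1/k^17.)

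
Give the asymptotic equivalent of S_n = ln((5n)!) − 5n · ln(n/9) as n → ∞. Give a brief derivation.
S_n ~ 5n · (ln 45 − 1) + O(ln n)

Stirling: ln((5n)!) = 5n ln(5n) − 5n + O(ln n).
  S_n = 5n ln(5n) − 5n − 5n ln(n/9) + O(ln n)
      = 5n ln(5n) − 5n ln n + 5n ln 9 − 5n + O(ln n)
      = 5n ln 5 + 5n ln 9 − 5n + O(ln n)
      = 5n (ln 45 − 1) + O(ln n).
Numerically ln(45) − 1 ≈ 2.8067.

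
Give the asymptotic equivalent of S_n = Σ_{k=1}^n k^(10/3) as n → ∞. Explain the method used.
S_n ~ (3/13) · n^(13/3)

Integral comparison: Σ_{k=1}^n k^(10/3) = ∫_0^n x^(10/3) dx + O(n^(10/3)). The integral is n^(1 + 10/3) / (1 + 10/3) = n^((10+3)/3) / ((10+3)/3) = (3/13) · n^(13/3).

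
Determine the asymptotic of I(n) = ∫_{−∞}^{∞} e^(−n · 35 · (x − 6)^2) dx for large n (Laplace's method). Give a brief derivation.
I(n) = sqrt(π/(35n))

Here φ(x) = 35 · (x − 6)^2 has its unique minimum at x* = 6 with φ(x*) = 0 and φ''(x*) = 70. Laplace's method gives
  I(n) ~ e^(−n φ(x*)) · sqrt(2π / (n · φ''(x*))) = sqrt(2π / (70n)) = sqrt(π/(35n)).
This is exact: substituting u = (x − 6)·sqrt(35n) gives I(n) = (1/sqrt(35n)) ∫_{−∞}^{∞} e^(−u^2) du = sqrt(π/(35n)).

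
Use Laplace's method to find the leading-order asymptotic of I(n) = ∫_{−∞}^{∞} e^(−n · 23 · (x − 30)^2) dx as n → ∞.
I(n) = sqrt(π/(23n))

Here φ(x) = 23 · (x − 30)^2 has its unique minimum at x* = 30 with φ(x*) = 0 and φ''(x*) = 46. Laplace's method gives
  I(n) ~ e^(−n φ(x*)) · sqrt(2π / (n · φ''(x*))) = sqrt(2π / (46n)) = sqrt(π/(23n)).
This is exact: substituting u = (x − 30)·sqrt(23n) gives I(n) = (1/sqrt(23n)) ∫_{−∞}^{∞} e^(−u^2) du = sqrt(π/(23n)).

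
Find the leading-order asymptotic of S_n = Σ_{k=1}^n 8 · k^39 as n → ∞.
S_n ~ n^40 / 5

By integral comparison (Euler-Maclaurin), Σ_{k=1}^n 8 · k^39 = 8 · ∫_0^n x^39 dx + O(n^39) = 8 · n^40/40 = n^40 / 5 + O(n^39). (Equivalently, Faulhaber's formula gives the same leading term.)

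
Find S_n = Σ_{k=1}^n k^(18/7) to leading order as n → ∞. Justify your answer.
S_n ~ (7/25) · n^(25/7)

Integral comparison: Σ_{k=1}^n k^(18/7) = ∫_0^n x^(18/7) dx + O(n^(18/7)). The integral is n^(1 + 18/7) / (1 + 18/7) = n^((18+7)/7) / ((18+7)/7) = (7/25) · n^(25/7).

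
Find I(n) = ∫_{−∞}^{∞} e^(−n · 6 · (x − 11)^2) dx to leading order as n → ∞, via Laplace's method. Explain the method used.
I(n) = sqrt(π/(6n))

Here φ(x) = 6 · (x − 11)^2 has its unique minimum at x* = 11 with φ(x*) = 0 and φ''(x*) = 12. Laplace's method gives
  I(n) ~ e^(−n φ(x*)) · sqrt(2π / (n · φ''(x*))) = sqrt(2π / (12n)) = sqrt(π/(6n)).
This is exact: substituting u = (x − 11)·sqrt(6n) gives I(n) = (1/sqrt(6n)) ∫_{−∞}^{∞} e^(−u^2) du = sqrt(π/(6n)).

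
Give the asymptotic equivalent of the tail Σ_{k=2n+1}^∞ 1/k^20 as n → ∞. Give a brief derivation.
Σ_{k>2n} 1/k^20 ~ 1/(19 · (2n)^19)

Compare to the integral: ∫_{2n}^∞ x^(−20) dx = [−x^(−19)/19]_{2n}^∞ = 1/((20−1)·(2n)^19). Euler-Maclaurin then gives
  Σ_{k>2n} 1/k^20 = ∫_{2n}^∞ dx/x^20 − 1/(2·(2n)^20) + O(1/(2n)^21).
(Equivalently this is ζ(20) − Σ_{k≤2n} 1/k^20.)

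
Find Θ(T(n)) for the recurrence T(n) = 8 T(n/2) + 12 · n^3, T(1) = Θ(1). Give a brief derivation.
T(n) = Θ(n^3 log n)

log_2 8 = 3, and f(n) = 12 · n^3 = Θ(n^(log_2 8)). This is Case 2 of the master theorem: T(n) = Θ(f(n) · log n) = Θ(n^3 log n).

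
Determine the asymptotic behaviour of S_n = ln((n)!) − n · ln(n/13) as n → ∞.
S_n ~ n · (ln 13 − 1) + O(ln n)

Stirling: ln((n)!) = n ln(n) − n + O(ln n).
  S_n = n ln(n) − n − n ln(n/13) + O(ln n)
      = n ln(n) − n ln n + n ln 13 − n + O(ln n)
      = n ln 13 − n + O(ln n)
      = n (ln 13 − 1) + O(ln n).
Numerically ln(13) − 1 ≈ 1.5649.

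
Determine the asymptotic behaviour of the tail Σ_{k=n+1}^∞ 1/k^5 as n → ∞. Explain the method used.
Σ_{k>n} 1/k^5 ~ 1/(4 · n^4)

Compare to the integral: ∫_{n}^∞ x^(−5) dx = [−x^(−4)/4]_{n}^∞ = 1/((5−1)·n^4). Euler-Maclaurin then gives
  Σ_{k>n} 1/k^5 = ∫_{n}^∞ dx/x^5 − 1/(2·n^5) + O(1/n^6).
(Equivalently this is ζ(5) − Σ_{k≤n} 1/k^5.)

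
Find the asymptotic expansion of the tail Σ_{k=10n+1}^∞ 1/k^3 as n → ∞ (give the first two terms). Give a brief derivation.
Σ_{k>10n} 1/k^3 = 1/(2 · (10n)^2) − 1/(2 · (10n)^3) + O(1/(10n)^4)

Compare to the integral: ∫_{10n}^∞ x^(−3) dx = [−x^(−2)/2]_{10n}^∞ = 1/((3−1)·(10n)^2). The Euler-Maclaurin correction adds −f(10n)/2 = −1/(2·(10n)^3). Euler-Maclaurin then gives
  Σ_{k>10n} 1/k^3 = ∫_{10n}^∞ dx/x^3 − 1/(2·(10n)^3) + O(1/(10n)^4).
(Equivalently this is ζ(3) − Σ_{k≤10n} 1/k^3.)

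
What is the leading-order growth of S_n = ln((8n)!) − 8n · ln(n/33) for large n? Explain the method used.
S_n ~ 8n · (ln 264 − 1) + O(ln n)

Stirling: ln((8n)!) = 8n ln(8n) − 8n + O(ln n).
  S_n = 8n ln(8n) − 8n − 8n ln(n/33) + O(ln n)
      = 8n ln(8n) − 8n ln n + 8n ln 33 − 8n + O(ln n)
      = 8n ln 8 + 8n ln 33 − 8n + O(ln n)
      = 8n (ln 264 − 1) + O(ln n).
Numerically ln(264) − 1 ≈ 4.5759.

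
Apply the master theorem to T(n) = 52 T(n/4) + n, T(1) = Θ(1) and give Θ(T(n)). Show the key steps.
T(n) = Θ(n^(log_4 52))

Master theorem: compare f(n) = n to n^(log_4 52) where log_4 52 ≈ 2.850. Since 1 < log_4 52, we have f(n) = O(n^(log_4 52 − ε)) for some ε > 0 — Case 1. Hence T(n) = Θ(n^(log_4 52)).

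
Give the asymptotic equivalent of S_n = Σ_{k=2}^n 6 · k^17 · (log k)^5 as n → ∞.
S_n ~ n^18 · (log n)^5 / 3

By integral comparison, S_n = ∫_1^n 6 · x^17 · (log x)^5 dx + O(n^17 · (log n)^5). For the integral, the leading term of ∫_1^n x^17 (log x)^5 dx is n^18/18 · (log n)^5 (by repeated integration by parts; each step lowers the log-exponent and produces a relatively O(1/log n) correction). Hence S_n ~ n^18 · (log n)^5 / 3.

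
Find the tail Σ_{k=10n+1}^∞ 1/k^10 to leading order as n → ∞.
Σ_{k>10n} 1/k^10 ~ 1/(9 · (10n)^9)

Compare to the integral: ∫_{10n}^∞ x^(−10) dx = [−x^(−9)/9]_{10n}^∞ = 1/((10−1)·(10n)^9). Euler-Maclaurin then gives
  Σ_{k>10n} 1/k^10 = ∫_{10n}^∞ dx/x^10 − 1/(2·(10n)^10) + O(1/(10n)^11).
(Equivalently this is ζ(10) − Σ_{k≤10n} 1/k^10.)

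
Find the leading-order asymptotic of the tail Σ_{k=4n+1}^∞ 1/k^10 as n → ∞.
Σ_{k>4n} 1/k^10 ~ 1/(9 · (4n)^9)

Compare to the integral: ∫_{4n}^∞ x^(−10) dx = [−x^(−9)/9]_{4n}^∞ = 1/((10−1)·(4n)^9). Euler-Maclaurin then gives
  Σ_{k>4n} 1/k^10 = ∫_{4n}^∞ dx/x^10 − 1/(2·(4n)^10) + O(1/(4n)^11).
(Equivalently this is ζ(10) − Σ_{k≤4n} 1/k^10.)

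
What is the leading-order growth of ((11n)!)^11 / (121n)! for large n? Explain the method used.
((11n)!)^11/(121n)! ~ ((2π·11n)^(10/2) / sqrt(11)) · 11^(−11·11n)  →  0

Write N = 11n. Stirling: N! ~ sqrt(2π N)(N/e)^N and (11N)! ~ sqrt(2π·11N)·(11N/e)^(11N).
  (N!)^11/(11N)! ~ (2π N)^(11/2) (N/e)^(11N) / [sqrt(2π·11N) (11N/e)^(11N)]
     = (2π N)^(11/2) / sqrt(2π·11N) · (N/(11N))^(11N)
     = (2π N)^((11−1)/2) / sqrt(11) · 11^(−11N).
Since 11^11 > 1, the factor 11^(−11N) decays exponentially, so the ratio → 0. Substituting N = 11n gives the stated form.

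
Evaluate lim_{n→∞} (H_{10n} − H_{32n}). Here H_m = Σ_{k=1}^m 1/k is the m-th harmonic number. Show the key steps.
lim = ln(10/32) = ln(5/16)

Euler-Maclaurin gives H_m = ln m + γ + 1/(2m) + O(1/m^2). The γ and O(1/m) terms cancel in the difference:
  H_{10n} − H_{32n} = ln(10n) − ln(32n) + O(1/n) = ln(10/32) + O(1/n).
Hence the limit is ln(10/32) = ln(5/16).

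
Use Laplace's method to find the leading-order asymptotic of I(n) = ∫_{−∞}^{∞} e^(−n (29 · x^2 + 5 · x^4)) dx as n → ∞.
I(n) ~ sqrt(π/(29n))

φ(x) = 29 · x^2 + 5 · x^4 has its unique global minimum at x* = 0 (since φ'(x) = 58x + 20x^3 = 0 only at x = 0 for real x with both coefficients positive, and φ → ∞ as |x| → ∞). At x* = 0, φ(0) = 0 and φ''(0) = 58. Laplace's method then gives
  I(n) ~ sqrt(2π / (n · φ''(0))) · e^(−n φ(0)) = sqrt(2π / (58n)) = sqrt(π/(29n)).
The 5 · x^4 term contributes only at subleading order (an O(1/n) relative correction).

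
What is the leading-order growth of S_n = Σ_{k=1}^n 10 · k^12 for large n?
S_n ~ 10 · n^13 / 13

By integral comparison (Euler-Maclaurin), Σ_{k=1}^n 10 · k^12 = 10 · ∫_0^n x^12 dx + O(n^12) = 10 · n^13/13 + O(n^12). (Equivalently, Faulhaber's formula gives the same leading term.)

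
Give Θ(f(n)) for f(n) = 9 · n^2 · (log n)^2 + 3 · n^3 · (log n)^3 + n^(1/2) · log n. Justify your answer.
f(n) ∈ Θ(n^3 · (log n)^3)

Compare the terms by growth order. For large n, n^a · (log n)^b dominates n^a' · (log n)^b' iff a > a', or (a = a' and b > b'). Ranking the 3 terms shows the dominant one is 3 · n^3 · (log n)^3. Hence f(n) ∈ Θ(n^3 · (log n)^3).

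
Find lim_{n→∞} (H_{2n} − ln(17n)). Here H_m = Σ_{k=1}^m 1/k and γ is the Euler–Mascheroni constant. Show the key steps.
lim = ln(2/17) + γ

By Euler-Maclaurin, H_m = ln m + γ + O(1/m). So
  H_{2n} − ln(17n) = ln(2n) + γ − ln(17n) + O(1/n)
                       = ln(2/17) + γ + O(1/n).
Hence the limit is ln(2/17) + γ.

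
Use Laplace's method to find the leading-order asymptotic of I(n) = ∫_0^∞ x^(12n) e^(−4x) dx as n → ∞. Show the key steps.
I(n) ~ (sqrt(2π·12n) / 4) · (12n/(4e))^(12n)

Write the integrand as exp(12n ln x − 4x) and set f(x) = 12n ln x − 4x. Then f'(x) = 12n/x − 4 = 0 at x* = 12n/4, and f''(x*) = −12n/x*^2 = −4^2/(12n). Laplace's method (interior maximum) gives
  I(n) ~ e^(f(x*)) · sqrt(2π / |f''(x*)|)
        = exp(12n ln(12n/4) − 12n) · sqrt(2π · 12n / 4^2)
        = (12n/4)^(12n) e^(−12n) · sqrt(2π·12n) / 4
        = (sqrt(2π·12n) / 4) · (12n/(4e))^(12n).
This matches Γ(12n+1)/4^(12n+1) with Stirling applied to Γ.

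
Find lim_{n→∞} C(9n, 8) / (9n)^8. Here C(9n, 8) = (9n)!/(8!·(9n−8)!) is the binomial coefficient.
lim = 1/8! = 1/40320

With N = 9n → ∞: C(N, 8) / N^8 = [N(N−1)…(N−7)] / (8! · N^8) = (1/8!) · 1 · (1 − 1/(9n)) · … · (1 − 7/(9n)). Each factor → 1 as N → ∞, so the limit is 1/8! = 1/40320.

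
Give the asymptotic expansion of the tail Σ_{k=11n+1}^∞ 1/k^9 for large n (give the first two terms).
Σ_{k>11n} 1/k^9 = 1/(8 · (11n)^8) − 1/(2 · (11n)^9) + O(1/(11n)^10)

Compare to the integral: ∫_{11n}^∞ x^(−9) dx = [−x^(−8)/8]_{11n}^∞ = 1/((9−1)·(11n)^8). The Euler-Maclaurin correction adds −f(11n)/2 = −1/(2·(11n)^9). Euler-Maclaurin then gives
  Σ_{k>11n} 1/k^9 = ∫_{11n}^∞ dx/x^9 − 1/(2·(11n)^9) + O(1/(11n)^10).
(Equivalently this is ζ(9) − Σ_{k≤11n} 1/k^9.)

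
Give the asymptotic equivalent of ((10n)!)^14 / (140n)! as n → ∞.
((10n)!)^14/(140n)! ~ ((2π·10n)^(13/2) / sqrt(14)) · 14^(−14·10n)  →  0

Write N = 10n. Stirling: N! ~ sqrt(2π N)(N/e)^N and (14N)! ~ sqrt(2π·14N)·(14N/e)^(14N).
  (N!)^14/(14N)! ~ (2π N)^(14/2) (N/e)^(14N) / [sqrt(2π·14N) (14N/e)^(14N)]
     = (2π N)^(14/2) / sqrt(2π·14N) · (N/(14N))^(14N)
     = (2π N)^((14−1)/2) / sqrt(14) · 14^(−14N).
Since 14^14 > 1, the factor 14^(−14N) decays exponentially, so the ratio → 0. Substituting N = 10n gives the stated form.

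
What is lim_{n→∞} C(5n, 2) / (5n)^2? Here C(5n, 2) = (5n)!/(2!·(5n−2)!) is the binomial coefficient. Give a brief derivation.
lim = 1/2! = 1/2

With N = 5n → ∞: C(N, 2) / N^2 = [N(N−1)…(N−1)] / (2! · N^2) = (1/2!) · 1 · (1 − 1/(5n)). Each factor → 1 as N → ∞, so the limit is 1/2! = 1/2.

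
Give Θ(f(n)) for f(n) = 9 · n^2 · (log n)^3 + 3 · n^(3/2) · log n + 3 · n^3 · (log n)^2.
f(n) ∈ Θ(n^3 · (log n)^2)

Compare the terms by growth order. For large n, n^a · (log n)^b dominates n^a' · (log n)^b' iff a > a', or (a = a' and b > b'). Ranking the 3 terms shows the dominant one is 3 · n^3 · (log n)^2. Hence f(n) ∈ Θ(n^3 · (log n)^2).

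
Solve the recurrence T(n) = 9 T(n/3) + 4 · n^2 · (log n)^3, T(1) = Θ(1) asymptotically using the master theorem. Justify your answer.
T(n) = Θ(n^2 · (log n)^4)

Here log_3 9 = 2 and f(n) = 4 · n^2 · (log n)^3 = Θ(n^(log_3 9) · (log n)^3). This is the extended Case 2 of the master theorem (f matches the critical exponent up to log factors), giving T(n) = Θ(n^(log_3 9) · (log n)^(3+1)) = Θ(n^2 · (log n)^4).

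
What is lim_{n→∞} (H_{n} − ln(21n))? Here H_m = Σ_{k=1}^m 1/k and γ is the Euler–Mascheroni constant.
lim = −ln 21 + γ

By Euler-Maclaurin, H_m = ln m + γ + O(1/m). So
  H_{n} − ln(21n) = ln(n) + γ − ln(21n) + O(1/n)
                       = ln(1/21) + γ + O(1/n).
Hence the limit is ln(1/21) + γ.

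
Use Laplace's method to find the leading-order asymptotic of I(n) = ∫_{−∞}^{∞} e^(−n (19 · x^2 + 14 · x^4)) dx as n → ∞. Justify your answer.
I(n) ~ sqrt(π/(19n))

φ(x) = 19 · x^2 + 14 · x^4 has its unique global minimum at x* = 0 (since φ'(x) = 38x + 56x^3 = 0 only at x = 0 for real x with both coefficients positive, and φ → ∞ as |x| → ∞). At x* = 0, φ(0) = 0 and φ''(0) = 38. Laplace's method then gives
  I(n) ~ sqrt(2π / (n · φ''(0))) · e^(−n φ(0)) = sqrt(2π / (38n)) = sqrt(π/(19n)).
The 14 · x^4 term contributes only at subleading order (an O(1/n) relative correction).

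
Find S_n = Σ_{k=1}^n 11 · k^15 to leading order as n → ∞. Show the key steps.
S_n ~ 11 · n^16 / 16

By integral comparison (Euler-Maclaurin), Σ_{k=1}^n 11 · k^15 = 11 · ∫_0^n x^15 dx + O(n^15) = 11 · n^16/16 + O(n^15). (Equivalently, Faulhaber's formula gives the same leading term.)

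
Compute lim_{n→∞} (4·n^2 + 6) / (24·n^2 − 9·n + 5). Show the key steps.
lim = 4/24 = 1/6

For large n the leading n^2 terms dominate both numerator and denominator. Dividing top and bottom by n^2, every other term tends to 0, leaving 4/24 = 1/6.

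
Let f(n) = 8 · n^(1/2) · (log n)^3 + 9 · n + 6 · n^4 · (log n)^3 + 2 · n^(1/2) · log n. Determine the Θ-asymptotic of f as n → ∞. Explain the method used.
f(n) ∈ Θ(n^4 · (log n)^3)

Compare the terms by growth order. For large n, n^a · (log n)^b dominates n^a' · (log n)^b' iff a > a', or (a = a' and b > b'). Ranking the 4 terms shows the dominant one is 6 · n^4 · (log n)^3. Hence f(n) ∈ Θ(n^4 · (log n)^3).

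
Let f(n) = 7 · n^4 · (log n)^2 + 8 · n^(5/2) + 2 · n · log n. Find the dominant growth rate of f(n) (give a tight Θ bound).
f(n) ∈ Θ(n^4 · (log n)^2)

Compare the terms by growth order. For large n, n^a · (log n)^b dominates n^a' · (log n)^b' iff a > a', or (a = a' and b > b'). Ranking the 3 terms shows the dominant one is 7 · n^4 · (log n)^2. Hence f(n) ∈ Θ(n^4 · (log n)^2).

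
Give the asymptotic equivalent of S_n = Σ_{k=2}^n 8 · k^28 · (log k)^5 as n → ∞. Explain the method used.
S_n ~ 8 · n^29 · (log n)^5 / 29

By integral comparison, S_n = ∫_1^n 8 · x^28 · (log x)^5 dx + O(n^28 · (log n)^5). For the integral, the leading term of ∫_1^n x^28 (log x)^5 dx is n^29/29 · (log n)^5 (by repeated integration by parts; each step lowers the log-exponent and produces a relatively O(1/log n) correction). Hence S_n ~ 8 · n^29 · (log n)^5 / 29.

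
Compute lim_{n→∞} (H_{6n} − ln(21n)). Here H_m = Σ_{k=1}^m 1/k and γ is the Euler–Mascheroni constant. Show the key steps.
lim = ln(2/7) + γ

By Euler-Maclaurin, H_m = ln m + γ + O(1/m). So
  H_{6n} − ln(21n) = ln(6n) + γ − ln(21n) + O(1/n)
                       = ln(6/21) + γ + O(1/n).
Hence the limit is ln(6/21) + γ (= ln(2/7)).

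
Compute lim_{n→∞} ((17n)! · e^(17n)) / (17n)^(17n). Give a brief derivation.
lim = ∞

Stirling: (17n)! ~ sqrt(2π·17n) · (17n/e)^(17n). Hence
  (17n)! · e^(17n) / (17n)^(17n) ~ sqrt(2π·17n) = sqrt(2π·17) · sqrt(n) → ∞.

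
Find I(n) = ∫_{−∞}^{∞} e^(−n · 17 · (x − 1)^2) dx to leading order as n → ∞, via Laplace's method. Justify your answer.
I(n) = sqrt(π/(17n))

Here φ(x) = 17 · (x − 1)^2 has its unique minimum at x* = 1 with φ(x*) = 0 and φ''(x*) = 34. Laplace's method gives
  I(n) ~ e^(−n φ(x*)) · sqrt(2π / (n · φ''(x*))) = sqrt(2π / (34n)) = sqrt(π/(17n)).
This is exact: substituting u = (x − 1)·sqrt(17n) gives I(n) = (1/sqrt(17n)) ∫_{−∞}^{∞} e^(−u^2) du = sqrt(π/(17n)).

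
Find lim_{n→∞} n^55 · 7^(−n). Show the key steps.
lim = 0

Exponentials with base > 1 dominate every fixed polynomial: for any fixed c, n^c / 7^n → 0 as n → ∞ (e.g. by the ratio test, or by writing 7^n = e^(n ln 7) and noting e^(n ln 7) / n^c → ∞). Hence n^55 · 7^(−n) = n^55 / 7^n → 0.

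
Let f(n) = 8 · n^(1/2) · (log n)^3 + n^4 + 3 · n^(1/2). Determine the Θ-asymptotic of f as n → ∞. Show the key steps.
f(n) ∈ Θ(n^4)

Compare the terms by growth order. For large n, n^a · (log n)^b dominates n^a' · (log n)^b' iff a > a', or (a = a' and b > b'). Ranking the 3 terms shows the dominant one is n^4. Hence f(n) ∈ Θ(n^4).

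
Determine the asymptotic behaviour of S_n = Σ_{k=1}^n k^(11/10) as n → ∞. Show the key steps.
S_n ~ (10/21) · n^(21/10)

Integral comparison: Σ_{k=1}^n k^(11/10) = ∫_0^n x^(11/10) dx + O(n^(11/10)). The integral is n^(1 + 11/10) / (1 + 11/10) = n^((11+10)/10) / ((11+10)/10) = (10/21) · n^(21/10).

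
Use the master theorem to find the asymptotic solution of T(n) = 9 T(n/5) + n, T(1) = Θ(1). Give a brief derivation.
T(n) = Θ(n^(log_5 9))

Master theorem: compare f(n) = n to n^(log_5 9) where log_5 9 ≈ 1.365. Since 1 < log_5 9, we have f(n) = O(n^(log_5 9 − ε)) for some ε > 0 — Case 1. Hence T(n) = Θ(n^(log_5 9)).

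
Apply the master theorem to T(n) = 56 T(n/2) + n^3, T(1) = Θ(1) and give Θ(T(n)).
T(n) = Θ(n^(log_2 56))

Master theorem: compare f(n) = n^3 to n^(log_2 56) where log_2 56 ≈ 5.807. Since 3 < log_2 56, we have f(n) = O(n^(log_2 56 − ε)) for some ε > 0 — Case 1. Hence T(n) = Θ(n^(log_2 56)).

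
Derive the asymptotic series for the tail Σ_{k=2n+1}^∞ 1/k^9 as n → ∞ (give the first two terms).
Σ_{k>2n} 1/k^9 = 1/(8 · (2n)^8) − 1/(2 · (2n)^9) + O(1/(2n)^10)

Compare to the integral: ∫_{2n}^∞ x^(−9) dx = [−x^(−8)/8]_{2n}^∞ = 1/((9−1)·(2n)^8). The Euler-Maclaurin correction adds −f(2n)/2 = −1/(2·(2n)^9). Euler-Maclaurin then gives
  Σ_{k>2n} 1/k^9 = ∫_{2n}^∞ dx/x^9 − 1/(2·(2n)^9) + O(1/(2n)^10).
(Equivalently this is ζ(9) − Σ_{k≤2n} 1/k^9.)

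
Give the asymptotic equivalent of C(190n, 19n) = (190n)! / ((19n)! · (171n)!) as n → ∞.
C(190n, 19n) ~ (10000000000/387420489)^(19n) · sqrt(5/(9π·19n))

Write N = 19n. Apply Stirling to each factorial:
  (10N)! ~ sqrt(2π·10N) · (10N/e)^(10N),
  N! ~ sqrt(2π N) · (N/e)^N,
  (9N)! ~ sqrt(2π·9N) · (9N/e)^(9N).
The exponential factors combine to (10N)^(10N) / (N^N · (9N)^(9N)) = 10^(10N)/9^(9N) = (10^10/9^9)^N = (10000000000/387420489)^N.
The square-root prefactors combine to sqrt(2π·10N) / (sqrt(2π N)·sqrt(2π·9N)) = sqrt(10 / (2π·9·N)) = sqrt(5/(9π·19n)).
Substituting N = 19n: C(190n, 19n) ~ (10000000000/387420489)^(19n) · sqrt(5/(9π·19n)).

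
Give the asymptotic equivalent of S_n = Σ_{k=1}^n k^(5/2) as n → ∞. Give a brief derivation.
S_n ~ (2/7) · n^(7/2)

Integral comparison: Σ_{k=1}^n k^(5/2) = ∫_0^n x^(5/2) dx + O(n^(5/2)). The integral is n^(1 + 5/2) / (1 + 5/2) = n^((5+2)/2) / ((5+2)/2) = (2/7) · n^(7/2).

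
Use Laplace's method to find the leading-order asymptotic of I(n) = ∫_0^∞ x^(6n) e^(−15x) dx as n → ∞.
I(n) ~ (sqrt(2π·6n) / 15) · (6n/(15e))^(6n)

Write the integrand as exp(6n ln x − 15x) and set f(x) = 6n ln x − 15x. Then f'(x) = 6n/x − 15 = 0 at x* = 6n/15, and f''(x*) = −6n/x*^2 = −15^2/(6n). Laplace's method (interior maximum) gives
  I(n) ~ e^(f(x*)) · sqrt(2π / |f''(x*)|)
        = exp(6n ln(6n/15) − 6n) · sqrt(2π · 6n / 15^2)
        = (6n/15)^(6n) e^(−6n) · sqrt(2π·6n) / 15
        = (sqrt(2π·6n) / 15) · (6n/(15e))^(6n).
This matches Γ(6n+1)/15^(6n+1) with Stirling applied to Γ.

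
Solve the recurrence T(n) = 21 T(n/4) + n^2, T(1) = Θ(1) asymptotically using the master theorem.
T(n) = Θ(n^(log_4 21))

Master theorem: compare f(n) = n^2 to n^(log_4 21) where log_4 21 ≈ 2.196. Since 2 < log_4 21, we have f(n) = O(n^(log_4 21 − ε)) for some ε > 0 — Case 1. Hence T(n) = Θ(n^(log_4 21)).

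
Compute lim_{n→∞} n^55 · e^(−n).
lim = 0

Exponentials with base > 1 dominate every fixed polynomial: for any fixed c, n^c / e^n → 0 as n → ∞ (e.g. by the ratio test, or since e^n grows faster than any power of n). Hence n^55 · e^(−n) = n^55 / e^n → 0.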